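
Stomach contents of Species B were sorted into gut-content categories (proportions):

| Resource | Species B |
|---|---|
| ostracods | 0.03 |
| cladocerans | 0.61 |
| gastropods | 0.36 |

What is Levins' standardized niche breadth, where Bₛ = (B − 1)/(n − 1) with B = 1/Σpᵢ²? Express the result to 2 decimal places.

Σpᵢ² = 0.03² + 0.61² + 0.36² = 0.0009 + 0.3721 + 0.1296 = 0.5026
B = 1 / 0.5026 = 1.9897
Bₛ = (B − 1)/(n − 1) = (1.9897 − 1)/(3 − 1) = 0.9897/2 = 0.4949

0.49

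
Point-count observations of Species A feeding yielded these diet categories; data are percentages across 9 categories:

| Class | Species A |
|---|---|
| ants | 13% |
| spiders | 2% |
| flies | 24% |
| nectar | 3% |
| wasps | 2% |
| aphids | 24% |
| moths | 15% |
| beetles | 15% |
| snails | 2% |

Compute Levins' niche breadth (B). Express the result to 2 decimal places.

Convert percentages to proportions (divide by 100).
Σpᵢ² = 0.13² + 0.02² + 0.24² + 0.03² + 0.02² + 0.24² + 0.15² + 0.15² + 0.02² = 0.0169 + 0.0004 + 0.0576 + 0.0009 + 0.0004 + 0.0576 + 0.0225 + 0.0225 + 0.0004 = 0.1792
B = 1 / 0.1792 = 5.5804

5.58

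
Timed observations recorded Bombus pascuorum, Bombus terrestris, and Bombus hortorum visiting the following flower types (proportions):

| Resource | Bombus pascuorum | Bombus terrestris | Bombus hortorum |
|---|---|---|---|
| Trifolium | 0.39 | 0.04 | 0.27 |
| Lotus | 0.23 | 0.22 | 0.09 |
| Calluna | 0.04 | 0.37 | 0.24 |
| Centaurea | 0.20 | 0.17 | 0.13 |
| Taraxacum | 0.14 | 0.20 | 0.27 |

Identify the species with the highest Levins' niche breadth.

Σp_pascᵢ² = 0.39² + 0.23² + 0.04² + 0.20² + 0.14² = 0.1521 + 0.0529 + 0.0016 + 0.0400 + 0.0196 = 0.2662
B_pasc = 1 / 0.2662 = 3.7566
Σp_terrᵢ² = 0.04² + 0.22² + 0.37² + 0.17² + 0.20² = 0.0016 + 0.0484 + 0.1369 + 0.0289 + 0.0400 = 0.2558
B_terr = 1 / 0.2558 = 3.9093
Σp_hortᵢ² = 0.27² + 0.09² + 0.24² + 0.13² + 0.27² = 0.0729 + 0.0081 + 0.0576 + 0.0169 + 0.0729 = 0.2284
B_hort = 1 / 0.2284 = 4.3783
Highest B → broadest niche (most generalist): Bombus hortorum (B = 4.38).

Bombus hortorum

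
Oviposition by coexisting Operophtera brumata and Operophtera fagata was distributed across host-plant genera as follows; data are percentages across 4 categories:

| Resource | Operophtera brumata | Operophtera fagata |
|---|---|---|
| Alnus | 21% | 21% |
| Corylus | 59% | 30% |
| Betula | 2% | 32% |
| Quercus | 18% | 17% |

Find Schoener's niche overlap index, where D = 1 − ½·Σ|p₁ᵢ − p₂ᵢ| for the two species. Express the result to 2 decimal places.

Convert percentages to proportions (divide by 100).
Σ|p₁ᵢ − p₂ᵢ| = 0.00 + 0.29 + 0.30 + 0.01 = 0.60
D = 1 − ½ × 0.60 = 1 − 0.300 = 0.7000

0.70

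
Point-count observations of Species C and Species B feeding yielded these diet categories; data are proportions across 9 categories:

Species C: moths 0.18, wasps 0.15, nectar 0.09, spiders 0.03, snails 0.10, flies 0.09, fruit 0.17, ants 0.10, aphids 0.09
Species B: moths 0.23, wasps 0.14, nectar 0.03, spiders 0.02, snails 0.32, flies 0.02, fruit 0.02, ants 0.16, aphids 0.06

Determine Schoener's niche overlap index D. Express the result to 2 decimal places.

0.67

Σ|p₁ᵢ − p₂ᵢ| = 0.05 + 0.01 + 0.06 + 0.01 + 0.22 + 0.07 + 0.15 + 0.06 + 0.03 = 0.66
D = 1 − ½ × 0.66 = 1 − 0.330 = 0.6700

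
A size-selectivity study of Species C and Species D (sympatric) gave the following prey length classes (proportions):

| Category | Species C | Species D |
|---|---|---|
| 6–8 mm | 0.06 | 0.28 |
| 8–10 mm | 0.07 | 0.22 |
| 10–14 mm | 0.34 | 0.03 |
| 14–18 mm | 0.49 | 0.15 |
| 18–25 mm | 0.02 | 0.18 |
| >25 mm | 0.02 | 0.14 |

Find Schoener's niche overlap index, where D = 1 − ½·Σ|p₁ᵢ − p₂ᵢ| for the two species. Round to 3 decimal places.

Σ|p₁ᵢ − p₂ᵢ| = 0.22 + 0.15 + 0.31 + 0.34 + 0.16 + 0.12 = 1.30
D = 1 − ½ × 1.30 = 1 − 0.650 = 0.35000

0.350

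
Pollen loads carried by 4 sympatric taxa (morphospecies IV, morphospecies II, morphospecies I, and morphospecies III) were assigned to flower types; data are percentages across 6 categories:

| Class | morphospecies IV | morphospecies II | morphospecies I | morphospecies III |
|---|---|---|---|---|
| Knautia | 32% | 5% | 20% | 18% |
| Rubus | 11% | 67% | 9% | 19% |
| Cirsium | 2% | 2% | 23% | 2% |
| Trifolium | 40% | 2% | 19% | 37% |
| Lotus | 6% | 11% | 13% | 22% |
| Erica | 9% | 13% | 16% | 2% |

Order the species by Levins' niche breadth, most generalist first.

morphospecies I > morphospecies III > morphospecies IV > morphospecies II

Convert percentages to proportions (divide by 100).
Σp_IVᵢ² = 0.32² + 0.11² + 0.02² + 0.40² + 0.06² + 0.09² = 0.1024 + 0.0121 + 0.0004 + 0.1600 + 0.0036 + 0.0081 = 0.2866
B_IV = 1 / 0.2866 = 3.4892
Σp_IIᵢ² = 0.05² + 0.67² + 0.02² + 0.02² + 0.11² + 0.13² = 0.0025 + 0.4489 + 0.0004 + 0.0004 + 0.0121 + 0.0169 = 0.4812
B_II = 1 / 0.4812 = 2.0781
Σp_Iᵢ² = 0.20² + 0.09² + 0.23² + 0.19² + 0.13² + 0.16² = 0.0400 + 0.0081 + 0.0529 + 0.0361 + 0.0169 + 0.0256 = 0.1796
B_I = 1 / 0.1796 = 5.5679
Σp_IIIᵢ² = 0.18² + 0.19² + 0.02² + 0.37² + 0.22² + 0.02² = 0.0324 + 0.0361 + 0.0004 + 0.1369 + 0.0484 + 0.0004 = 0.2546
B_III = 1 / 0.2546 = 3.9277
Ranking by B (broadest → narrowest): morphospecies I (5.57) > morphospecies III (3.93) > morphospecies IV (3.49) > morphospecies II (2.08)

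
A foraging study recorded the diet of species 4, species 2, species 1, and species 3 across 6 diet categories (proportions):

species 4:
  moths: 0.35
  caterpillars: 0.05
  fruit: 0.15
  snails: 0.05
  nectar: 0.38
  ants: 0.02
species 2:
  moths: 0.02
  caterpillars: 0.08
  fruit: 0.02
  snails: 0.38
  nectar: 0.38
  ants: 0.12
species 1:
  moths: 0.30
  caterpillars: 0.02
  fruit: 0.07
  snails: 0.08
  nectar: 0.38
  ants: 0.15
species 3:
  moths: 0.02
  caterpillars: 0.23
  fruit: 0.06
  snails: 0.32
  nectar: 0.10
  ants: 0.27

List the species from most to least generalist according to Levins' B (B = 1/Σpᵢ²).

species 3 > species 1 > species 4 > species 2

Σp_4ᵢ² = 0.35² + 0.05² + 0.15² + 0.05² + 0.38² + 0.02² = 0.1225 + 0.0025 + 0.0225 + 0.0025 + 0.1444 + 0.0004 = 0.2948
B_4 = 1 / 0.2948 = 3.3921
Σp_2ᵢ² = 0.02² + 0.08² + 0.02² + 0.38² + 0.38² + 0.12² = 0.0004 + 0.0064 + 0.0004 + 0.1444 + 0.1444 + 0.0144 = 0.3104
B_2 = 1 / 0.3104 = 3.2216
Σp_1ᵢ² = 0.30² + 0.02² + 0.07² + 0.08² + 0.38² + 0.15² = 0.0900 + 0.0004 + 0.0049 + 0.0064 + 0.1444 + 0.0225 = 0.2686
B_1 = 1 / 0.2686 = 3.7230
Σp_3ᵢ² = 0.02² + 0.23² + 0.06² + 0.32² + 0.10² + 0.27² = 0.0004 + 0.0529 + 0.0036 + 0.1024 + 0.0100 + 0.0729 = 0.2422
B_3 = 1 / 0.2422 = 4.1288
Ranking by B (broadest → narrowest): species 3 (4.13) > species 1 (3.72) > species 4 (3.39) > species 2 (3.22)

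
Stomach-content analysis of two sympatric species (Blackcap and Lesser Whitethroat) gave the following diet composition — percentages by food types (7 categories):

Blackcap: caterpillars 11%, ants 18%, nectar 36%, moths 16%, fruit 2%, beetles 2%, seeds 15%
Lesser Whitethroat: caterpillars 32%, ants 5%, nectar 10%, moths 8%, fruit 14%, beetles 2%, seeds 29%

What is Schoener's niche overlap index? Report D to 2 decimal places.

Convert percentages to proportions (divide by 100).
Σ|p₁ᵢ − p₂ᵢ| = 0.21 + 0.13 + 0.26 + 0.08 + 0.12 + 0.00 + 0.14 = 0.94
D = 1 − ½ × 0.94 = 1 − 0.470 = 0.5300

0.53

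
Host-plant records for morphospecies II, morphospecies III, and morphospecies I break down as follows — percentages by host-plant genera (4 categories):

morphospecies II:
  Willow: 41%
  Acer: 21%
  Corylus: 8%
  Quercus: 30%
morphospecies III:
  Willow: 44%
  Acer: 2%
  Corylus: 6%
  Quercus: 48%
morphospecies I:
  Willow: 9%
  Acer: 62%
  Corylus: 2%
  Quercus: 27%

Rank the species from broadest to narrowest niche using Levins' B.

Convert percentages to proportions (divide by 100).
Σp_IIᵢ² = 0.41² + 0.21² + 0.08² + 0.30² = 0.1681 + 0.0441 + 0.0064 + 0.0900 = 0.3086
B_II = 1 / 0.3086 = 3.2404
Σp_IIIᵢ² = 0.44² + 0.02² + 0.06² + 0.48² = 0.1936 + 0.0004 + 0.0036 + 0.2304 = 0.4280
B_III = 1 / 0.4280 = 2.3364
Σp_Iᵢ² = 0.09² + 0.62² + 0.02² + 0.27² = 0.0081 + 0.3844 + 0.0004 + 0.0729 = 0.4658
B_I = 1 / 0.4658 = 2.1468
Ranking by B (broadest → narrowest): morphospecies II (3.24) > morphospecies III (2.34) > morphospecies I (2.15)

morphospecies II > morphospecies III > morphospecies I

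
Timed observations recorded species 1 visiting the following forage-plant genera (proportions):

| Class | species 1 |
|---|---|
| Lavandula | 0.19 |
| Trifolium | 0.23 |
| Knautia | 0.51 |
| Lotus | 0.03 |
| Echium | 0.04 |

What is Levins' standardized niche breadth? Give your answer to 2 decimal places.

Σpᵢ² = 0.19² + 0.23² + 0.51² + 0.03² + 0.04² = 0.0361 + 0.0529 + 0.2601 + 0.0009 + 0.0016 = 0.3516
B = 1 / 0.3516 = 2.8441
Bₛ = (B − 1)/(n − 1) = (2.8441 − 1)/(5 − 1) = 1.8441/4 = 0.4610

0.46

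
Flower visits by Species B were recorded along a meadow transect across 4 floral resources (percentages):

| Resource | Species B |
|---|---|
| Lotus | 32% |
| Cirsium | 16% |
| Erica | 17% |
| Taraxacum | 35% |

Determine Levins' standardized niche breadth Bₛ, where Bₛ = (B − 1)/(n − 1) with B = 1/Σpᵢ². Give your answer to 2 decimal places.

0.86

Convert percentages to proportions (divide by 100).
Σpᵢ² = 0.32² + 0.16² + 0.17² + 0.35² = 0.1024 + 0.0256 + 0.0289 + 0.1225 = 0.2794
B = 1 / 0.2794 = 3.5791
Bₛ = (B − 1)/(n − 1) = (3.5791 − 1)/(4 − 1) = 2.5791/3 = 0.8597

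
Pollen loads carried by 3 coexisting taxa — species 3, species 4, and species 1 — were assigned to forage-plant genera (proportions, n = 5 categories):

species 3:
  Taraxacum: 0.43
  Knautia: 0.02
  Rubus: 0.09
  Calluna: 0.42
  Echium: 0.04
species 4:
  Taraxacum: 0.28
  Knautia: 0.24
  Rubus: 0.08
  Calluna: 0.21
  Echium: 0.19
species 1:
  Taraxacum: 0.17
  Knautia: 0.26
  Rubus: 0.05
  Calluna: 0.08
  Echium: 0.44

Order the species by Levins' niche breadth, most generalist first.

species 4 > species 1 > species 3

Σp_3ᵢ² = 0.43² + 0.02² + 0.09² + 0.42² + 0.04² = 0.1849 + 0.0004 + 0.0081 + 0.1764 + 0.0016 = 0.3714
B_3 = 1 / 0.3714 = 2.6925
Σp_4ᵢ² = 0.28² + 0.24² + 0.08² + 0.21² + 0.19² = 0.0784 + 0.0576 + 0.0064 + 0.0441 + 0.0361 = 0.2226
B_4 = 1 / 0.2226 = 4.4924
Σp_1ᵢ² = 0.17² + 0.26² + 0.05² + 0.08² + 0.44² = 0.0289 + 0.0676 + 0.0025 + 0.0064 + 0.1936 = 0.2990
B_1 = 1 / 0.2990 = 3.3445
Ranking by B (broadest → narrowest): species 4 (4.49) > species 1 (3.34) > species 3 (2.69)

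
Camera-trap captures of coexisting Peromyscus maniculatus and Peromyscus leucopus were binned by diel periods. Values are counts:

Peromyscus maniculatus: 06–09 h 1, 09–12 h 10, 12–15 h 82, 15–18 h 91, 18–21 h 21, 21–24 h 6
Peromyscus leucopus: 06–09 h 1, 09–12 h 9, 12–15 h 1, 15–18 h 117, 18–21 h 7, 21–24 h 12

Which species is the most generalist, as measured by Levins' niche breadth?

Proportions for Peromyscus maniculatus (n=211): 1/211=0.0047, 10/211=0.0474, 82/211=0.3886, 91/211=0.4313, 21/211=0.0995, 6/211=0.0284
Proportions for Peromyscus leucopus (n=147): 1/147=0.0068, 9/147=0.0612, 1/147=0.0068, 117/147=0.7959, 7/147=0.0476, 12/147=0.0816
Σp_maniᵢ² = 0.0047² + 0.0474² + 0.3886² + 0.4313² + 0.0995² + 0.0284² = 0.000022 + 0.002247 + 0.151010 + 0.186020 + 0.009900 + 0.000807 = 0.350006
B_mani = 1 / 0.350006 = 2.8571
Σp_leucᵢ² = 0.0068² + 0.0612² + 0.0068² + 0.7959² + 0.0476² + 0.0816² = 0.000046 + 0.003745 + 0.000046 + 0.633457 + 0.002266 + 0.006659 = 0.646219
B_leuc = 1 / 0.646219 = 1.5475
Highest B → broadest niche (most generalist): Peromyscus maniculatus (B = 2.86).

Peromyscus maniculatus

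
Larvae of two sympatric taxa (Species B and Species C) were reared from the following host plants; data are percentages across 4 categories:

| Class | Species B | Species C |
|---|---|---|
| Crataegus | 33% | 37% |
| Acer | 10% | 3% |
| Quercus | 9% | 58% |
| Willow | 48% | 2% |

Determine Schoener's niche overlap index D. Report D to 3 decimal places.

Convert percentages to proportions (divide by 100).
Σ|p₁ᵢ − p₂ᵢ| = 0.04 + 0.07 + 0.49 + 0.46 = 1.06
D = 1 − ½ × 1.06 = 1 − 0.530 = 0.47000

0.470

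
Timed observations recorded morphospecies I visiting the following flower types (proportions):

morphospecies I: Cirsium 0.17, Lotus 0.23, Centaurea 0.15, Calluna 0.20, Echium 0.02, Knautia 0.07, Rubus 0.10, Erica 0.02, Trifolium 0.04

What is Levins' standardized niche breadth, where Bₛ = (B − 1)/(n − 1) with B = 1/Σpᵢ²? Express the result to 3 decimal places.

0.649

Σpᵢ² = 0.17² + 0.23² + 0.15² + 0.20² + 0.02² + 0.07² + 0.10² + 0.02² + 0.04² = 0.0289 + 0.0529 + 0.0225 + 0.0400 + 0.0004 + 0.0049 + 0.0100 + 0.0004 + 0.0016 = 0.1616
B = 1 / 0.1616 = 6.18812
Bₛ = (B − 1)/(n − 1) = (6.18812 − 1)/(9 − 1) = 5.18812/8 = 0.64852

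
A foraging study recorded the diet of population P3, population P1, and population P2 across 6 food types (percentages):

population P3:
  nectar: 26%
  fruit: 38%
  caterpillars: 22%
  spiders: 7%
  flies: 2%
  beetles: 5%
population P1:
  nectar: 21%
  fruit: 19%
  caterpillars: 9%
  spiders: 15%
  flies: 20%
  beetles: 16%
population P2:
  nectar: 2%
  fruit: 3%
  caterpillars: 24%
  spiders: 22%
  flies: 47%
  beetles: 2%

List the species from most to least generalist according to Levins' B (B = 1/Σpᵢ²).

Convert percentages to proportions (divide by 100).
Σp_P3ᵢ² = 0.26² + 0.38² + 0.22² + 0.07² + 0.02² + 0.05² = 0.0676 + 0.1444 + 0.0484 + 0.0049 + 0.0004 + 0.0025 = 0.2682
B_P3 = 1 / 0.2682 = 3.7286
Σp_P1ᵢ² = 0.21² + 0.19² + 0.09² + 0.15² + 0.20² + 0.16² = 0.0441 + 0.0361 + 0.0081 + 0.0225 + 0.0400 + 0.0256 = 0.1764
B_P1 = 1 / 0.1764 = 5.6689
Σp_P2ᵢ² = 0.02² + 0.03² + 0.24² + 0.22² + 0.47² + 0.02² = 0.0004 + 0.0009 + 0.0576 + 0.0484 + 0.2209 + 0.0004 = 0.3286
B_P2 = 1 / 0.3286 = 3.0432
Ranking by B (broadest → narrowest): population P1 (5.67) > population P3 (3.73) > population P2 (3.04)

population P1 > population P3 > population P2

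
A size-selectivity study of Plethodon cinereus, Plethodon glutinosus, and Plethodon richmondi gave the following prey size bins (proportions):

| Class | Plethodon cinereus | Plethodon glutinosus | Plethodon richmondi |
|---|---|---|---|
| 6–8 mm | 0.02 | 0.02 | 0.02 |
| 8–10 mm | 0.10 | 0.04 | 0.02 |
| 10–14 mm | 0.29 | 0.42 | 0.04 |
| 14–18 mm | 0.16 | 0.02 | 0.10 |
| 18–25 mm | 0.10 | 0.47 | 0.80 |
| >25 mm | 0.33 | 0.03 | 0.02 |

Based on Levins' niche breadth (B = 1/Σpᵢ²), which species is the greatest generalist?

Plethodon cinereus

Σp_cineᵢ² = 0.02² + 0.10² + 0.29² + 0.16² + 0.10² + 0.33² = 0.0004 + 0.0100 + 0.0841 + 0.0256 + 0.0100 + 0.1089 = 0.2390
B_cine = 1 / 0.2390 = 4.1841
Σp_glutᵢ² = 0.02² + 0.04² + 0.42² + 0.02² + 0.47² + 0.03² = 0.0004 + 0.0016 + 0.1764 + 0.0004 + 0.2209 + 0.0009 = 0.4006
B_glut = 1 / 0.4006 = 2.4963
Σp_richᵢ² = 0.02² + 0.02² + 0.04² + 0.10² + 0.80² + 0.02² = 0.0004 + 0.0004 + 0.0016 + 0.0100 + 0.6400 + 0.0004 = 0.6528
B_rich = 1 / 0.6528 = 1.5319
Highest B → broadest niche (most generalist): Plethodon cinereus (B = 4.18).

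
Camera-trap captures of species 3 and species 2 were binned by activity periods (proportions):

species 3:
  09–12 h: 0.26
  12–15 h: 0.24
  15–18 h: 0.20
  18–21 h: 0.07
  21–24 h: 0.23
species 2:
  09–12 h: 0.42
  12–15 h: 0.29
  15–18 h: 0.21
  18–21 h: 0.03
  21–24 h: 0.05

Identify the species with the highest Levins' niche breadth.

Σp_3ᵢ² = 0.26² + 0.24² + 0.20² + 0.07² + 0.23² = 0.0676 + 0.0576 + 0.0400 + 0.0049 + 0.0529 = 0.2230
B_3 = 1 / 0.2230 = 4.4843
Σp_2ᵢ² = 0.42² + 0.29² + 0.21² + 0.03² + 0.05² = 0.1764 + 0.0841 + 0.0441 + 0.0009 + 0.0025 = 0.3080
B_2 = 1 / 0.3080 = 3.2468
Highest B → broadest niche (most generalist): species 3 (B = 4.48).

species 3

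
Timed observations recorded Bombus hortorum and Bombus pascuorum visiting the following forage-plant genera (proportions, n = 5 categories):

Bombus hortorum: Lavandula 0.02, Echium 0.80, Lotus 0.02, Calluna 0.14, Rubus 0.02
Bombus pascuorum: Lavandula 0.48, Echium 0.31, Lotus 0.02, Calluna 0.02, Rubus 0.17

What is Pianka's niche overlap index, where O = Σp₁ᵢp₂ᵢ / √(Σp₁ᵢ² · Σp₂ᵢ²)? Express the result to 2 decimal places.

Σ p₁ᵢp₂ᵢ = 0.0096 + 0.2480 + 0.0004 + 0.0028 + 0.0034 = 0.2642
Σp_1ᵢ² = 0.02² + 0.80² + 0.02² + 0.14² + 0.02² = 0.0004 + 0.6400 + 0.0004 + 0.0196 + 0.0004 = 0.6608
Σp_2ᵢ² = 0.48² + 0.31² + 0.02² + 0.02² + 0.17² = 0.2304 + 0.0961 + 0.0004 + 0.0004 + 0.0289 = 0.3562
O = 0.2642 / √(0.6608 × 0.3562) = 0.2642 / 0.48516 = 0.5446

0.54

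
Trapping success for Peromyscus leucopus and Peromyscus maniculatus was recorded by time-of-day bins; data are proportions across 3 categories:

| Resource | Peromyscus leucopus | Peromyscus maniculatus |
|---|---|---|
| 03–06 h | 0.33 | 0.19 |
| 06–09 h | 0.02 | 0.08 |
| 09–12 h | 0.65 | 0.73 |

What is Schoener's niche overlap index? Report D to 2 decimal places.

Σ|p₁ᵢ − p₂ᵢ| = 0.14 + 0.06 + 0.08 = 0.28
D = 1 − ½ × 0.28 = 1 − 0.140 = 0.8600

0.86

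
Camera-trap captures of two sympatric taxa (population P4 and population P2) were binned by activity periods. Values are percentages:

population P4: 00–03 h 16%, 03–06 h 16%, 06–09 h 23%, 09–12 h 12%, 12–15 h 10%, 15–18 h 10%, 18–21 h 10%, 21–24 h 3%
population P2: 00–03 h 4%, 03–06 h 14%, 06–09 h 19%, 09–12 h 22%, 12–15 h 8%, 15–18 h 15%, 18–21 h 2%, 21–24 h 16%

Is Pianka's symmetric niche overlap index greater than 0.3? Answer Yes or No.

Yes

Convert percentages to proportions (divide by 100).
Σ p₁ᵢp₂ᵢ = 0.0064 + 0.0224 + 0.0437 + 0.0264 + 0.0080 + 0.0150 + 0.0020 + 0.0048 = 0.1287
Σp_1ᵢ² = 0.16² + 0.16² + 0.23² + 0.12² + 0.10² + 0.10² + 0.10² + 0.03² = 0.0256 + 0.0256 + 0.0529 + 0.0144 + 0.0100 + 0.0100 + 0.0100 + 0.0009 = 0.1494
Σp_2ᵢ² = 0.04² + 0.14² + 0.19² + 0.22² + 0.08² + 0.15² + 0.02² + 0.16² = 0.0016 + 0.0196 + 0.0361 + 0.0484 + 0.0064 + 0.0225 + 0.0004 + 0.0256 = 0.1606
O = 0.1287 / √(0.1494 × 0.1606) = 0.1287 / 0.15490 = 0.8309
O = 0.8309 > 0.3 → Yes.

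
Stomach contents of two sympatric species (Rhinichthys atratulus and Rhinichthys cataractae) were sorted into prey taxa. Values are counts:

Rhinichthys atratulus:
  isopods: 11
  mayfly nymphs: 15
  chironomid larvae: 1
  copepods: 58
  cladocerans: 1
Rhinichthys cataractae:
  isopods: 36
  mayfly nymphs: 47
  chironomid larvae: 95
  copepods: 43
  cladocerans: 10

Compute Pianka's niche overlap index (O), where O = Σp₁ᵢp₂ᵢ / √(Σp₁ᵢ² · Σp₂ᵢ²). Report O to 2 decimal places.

Proportions for Rhinichthys atratulus (n=86): 11/86=0.1279, 15/86=0.1744, 1/86=0.0116, 58/86=0.6744, 1/86=0.0116
Proportions for Rhinichthys cataractae (n=231): 36/231=0.1558, 47/231=0.2035, 95/231=0.4113, 43/231=0.1861, 10/231=0.0433
Σ p₁ᵢp₂ᵢ = 0.019927 + 0.035490 + 0.004771 + 0.125506 + 0.000502 = 0.186196
Σp_1ᵢ² = 0.1279² + 0.1744² + 0.0116² + 0.6744² + 0.0116² = 0.016358 + 0.030415 + 0.000135 + 0.454815 + 0.000135 = 0.501858
Σp_2ᵢ² = 0.1558² + 0.2035² + 0.4113² + 0.1861² + 0.0433² = 0.024274 + 0.041412 + 0.169168 + 0.034633 + 0.001875 = 0.271362
O = 0.186196 / √(0.501858 × 0.271362) = 0.186196 / 0.3690328 = 0.5046

0.50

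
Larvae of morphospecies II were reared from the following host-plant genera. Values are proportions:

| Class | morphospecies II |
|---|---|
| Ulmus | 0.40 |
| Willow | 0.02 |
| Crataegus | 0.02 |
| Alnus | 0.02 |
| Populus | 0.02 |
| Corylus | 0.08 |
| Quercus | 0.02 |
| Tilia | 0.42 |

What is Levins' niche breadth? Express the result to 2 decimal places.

2.90

Σpᵢ² = 0.40² + 0.02² + 0.02² + 0.02² + 0.02² + 0.08² + 0.02² + 0.42² = 0.1600 + 0.0004 + 0.0004 + 0.0004 + 0.0004 + 0.0064 + 0.0004 + 0.1764 = 0.3448
B = 1 / 0.3448 = 2.9002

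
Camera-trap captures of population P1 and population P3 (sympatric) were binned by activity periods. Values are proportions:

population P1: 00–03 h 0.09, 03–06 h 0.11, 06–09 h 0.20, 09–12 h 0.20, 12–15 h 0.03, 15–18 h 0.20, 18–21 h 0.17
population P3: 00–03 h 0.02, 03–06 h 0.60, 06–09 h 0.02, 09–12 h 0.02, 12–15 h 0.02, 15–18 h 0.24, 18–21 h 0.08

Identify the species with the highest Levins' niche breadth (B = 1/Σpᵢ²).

population P1

Σp_P1ᵢ² = 0.09² + 0.11² + 0.20² + 0.20² + 0.03² + 0.20² + 0.17² = 0.0081 + 0.0121 + 0.0400 + 0.0400 + 0.0009 + 0.0400 + 0.0289 = 0.1700
B_P1 = 1 / 0.1700 = 5.8824
Σp_P3ᵢ² = 0.02² + 0.60² + 0.02² + 0.02² + 0.02² + 0.24² + 0.08² = 0.0004 + 0.3600 + 0.0004 + 0.0004 + 0.0004 + 0.0576 + 0.0064 = 0.4256
B_P3 = 1 / 0.4256 = 2.3496
Highest B → broadest niche (most generalist): population P1 (B = 5.88).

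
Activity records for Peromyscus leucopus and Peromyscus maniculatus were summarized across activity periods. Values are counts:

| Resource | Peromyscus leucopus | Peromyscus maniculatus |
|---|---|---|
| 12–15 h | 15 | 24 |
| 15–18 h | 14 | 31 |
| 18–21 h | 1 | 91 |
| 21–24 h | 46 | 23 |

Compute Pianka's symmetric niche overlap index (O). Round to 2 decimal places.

0.38

Proportions for Peromyscus leucopus (n=76): 15/76=0.1974, 14/76=0.1842, 1/76=0.0132, 46/76=0.6053
Proportions for Peromyscus maniculatus (n=169): 24/169=0.1420, 31/169=0.1834, 91/169=0.5385, 23/169=0.1361
Σ p₁ᵢp₂ᵢ = 0.028031 + 0.033782 + 0.007108 + 0.082381 = 0.151302
Σp_1ᵢ² = 0.1974² + 0.1842² + 0.0132² + 0.6053² = 0.038967 + 0.033930 + 0.000174 + 0.366388 = 0.439459
Σp_2ᵢ² = 0.1420² + 0.1834² + 0.5385² + 0.1361² = 0.020164 + 0.033636 + 0.289982 + 0.018523 = 0.362305
O = 0.151302 / √(0.439459 × 0.362305) = 0.151302 / 0.3990215 = 0.3792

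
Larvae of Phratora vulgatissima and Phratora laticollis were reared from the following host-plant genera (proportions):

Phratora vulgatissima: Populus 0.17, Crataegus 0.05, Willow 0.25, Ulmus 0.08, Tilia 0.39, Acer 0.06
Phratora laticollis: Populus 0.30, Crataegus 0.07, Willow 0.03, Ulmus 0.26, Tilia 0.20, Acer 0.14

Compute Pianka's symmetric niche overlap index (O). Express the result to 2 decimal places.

0.71

Σ p₁ᵢp₂ᵢ = 0.0510 + 0.0035 + 0.0075 + 0.0208 + 0.0780 + 0.0084 = 0.1692
Σp_1ᵢ² = 0.17² + 0.05² + 0.25² + 0.08² + 0.39² + 0.06² = 0.0289 + 0.0025 + 0.0625 + 0.0064 + 0.1521 + 0.0036 = 0.2560
Σp_2ᵢ² = 0.30² + 0.07² + 0.03² + 0.26² + 0.20² + 0.14² = 0.0900 + 0.0049 + 0.0009 + 0.0676 + 0.0400 + 0.0196 = 0.2230
O = 0.1692 / √(0.2560 × 0.2230) = 0.1692 / 0.23893 = 0.7082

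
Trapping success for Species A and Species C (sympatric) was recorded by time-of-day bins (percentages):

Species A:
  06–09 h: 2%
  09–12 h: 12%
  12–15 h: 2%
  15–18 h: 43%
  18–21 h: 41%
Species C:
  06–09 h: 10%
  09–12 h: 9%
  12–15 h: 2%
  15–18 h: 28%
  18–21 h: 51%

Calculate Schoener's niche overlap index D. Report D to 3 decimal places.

Convert percentages to proportions (divide by 100).
Σ|p₁ᵢ − p₂ᵢ| = 0.08 + 0.03 + 0.00 + 0.15 + 0.10 = 0.36
D = 1 − ½ × 0.36 = 1 − 0.180 = 0.82000

0.820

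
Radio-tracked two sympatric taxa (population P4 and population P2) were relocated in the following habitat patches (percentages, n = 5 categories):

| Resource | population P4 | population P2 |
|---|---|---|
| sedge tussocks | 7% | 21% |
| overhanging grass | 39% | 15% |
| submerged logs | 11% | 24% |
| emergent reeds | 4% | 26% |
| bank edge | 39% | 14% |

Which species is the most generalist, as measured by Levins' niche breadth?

population P2

Convert percentages to proportions (divide by 100).
Σp_P4ᵢ² = 0.07² + 0.39² + 0.11² + 0.04² + 0.39² = 0.0049 + 0.1521 + 0.0121 + 0.0016 + 0.1521 = 0.3228
B_P4 = 1 / 0.3228 = 3.0979
Σp_P2ᵢ² = 0.21² + 0.15² + 0.24² + 0.26² + 0.14² = 0.0441 + 0.0225 + 0.0576 + 0.0676 + 0.0196 = 0.2114
B_P2 = 1 / 0.2114 = 4.7304
Highest B → broadest niche (most generalist): population P2 (B = 4.73).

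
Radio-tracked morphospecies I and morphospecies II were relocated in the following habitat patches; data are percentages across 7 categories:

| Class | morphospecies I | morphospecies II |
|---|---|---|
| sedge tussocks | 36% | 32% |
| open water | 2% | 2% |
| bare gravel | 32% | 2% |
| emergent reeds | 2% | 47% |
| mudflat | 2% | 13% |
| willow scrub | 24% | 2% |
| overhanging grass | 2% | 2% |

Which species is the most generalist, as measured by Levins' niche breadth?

morphospecies I

Convert percentages to proportions (divide by 100).
Σp_Iᵢ² = 0.36² + 0.02² + 0.32² + 0.02² + 0.02² + 0.24² + 0.02² = 0.1296 + 0.0004 + 0.1024 + 0.0004 + 0.0004 + 0.0576 + 0.0004 = 0.2912
B_I = 1 / 0.2912 = 3.4341
Σp_IIᵢ² = 0.32² + 0.02² + 0.02² + 0.47² + 0.13² + 0.02² + 0.02² = 0.1024 + 0.0004 + 0.0004 + 0.2209 + 0.0169 + 0.0004 + 0.0004 = 0.3418
B_II = 1 / 0.3418 = 2.9257
Highest B → broadest niche (most generalist): morphospecies I (B = 3.43).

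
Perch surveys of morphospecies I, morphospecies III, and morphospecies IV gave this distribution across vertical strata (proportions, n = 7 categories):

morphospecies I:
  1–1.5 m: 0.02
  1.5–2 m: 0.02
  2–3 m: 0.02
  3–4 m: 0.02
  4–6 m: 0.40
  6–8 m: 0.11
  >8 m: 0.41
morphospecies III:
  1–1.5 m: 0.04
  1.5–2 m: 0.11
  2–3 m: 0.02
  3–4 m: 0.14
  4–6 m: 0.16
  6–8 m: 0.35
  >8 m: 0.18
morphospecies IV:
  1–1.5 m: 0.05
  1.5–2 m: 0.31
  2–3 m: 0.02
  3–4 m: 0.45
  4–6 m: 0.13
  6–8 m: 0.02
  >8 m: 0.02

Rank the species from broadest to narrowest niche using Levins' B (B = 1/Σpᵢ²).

morphospecies III > morphospecies IV > morphospecies I

Σp_Iᵢ² = 0.02² + 0.02² + 0.02² + 0.02² + 0.40² + 0.11² + 0.41² = 0.0004 + 0.0004 + 0.0004 + 0.0004 + 0.1600 + 0.0121 + 0.1681 = 0.3418
B_I = 1 / 0.3418 = 2.9257
Σp_IIIᵢ² = 0.04² + 0.11² + 0.02² + 0.14² + 0.16² + 0.35² + 0.18² = 0.0016 + 0.0121 + 0.0004 + 0.0196 + 0.0256 + 0.1225 + 0.0324 = 0.2142
B_III = 1 / 0.2142 = 4.6685
Σp_IVᵢ² = 0.05² + 0.31² + 0.02² + 0.45² + 0.13² + 0.02² + 0.02² = 0.0025 + 0.0961 + 0.0004 + 0.2025 + 0.0169 + 0.0004 + 0.0004 = 0.3192
B_IV = 1 / 0.3192 = 3.1328
Ranking by B (broadest → narrowest): morphospecies III (4.67) > morphospecies IV (3.13) > morphospecies I (2.93)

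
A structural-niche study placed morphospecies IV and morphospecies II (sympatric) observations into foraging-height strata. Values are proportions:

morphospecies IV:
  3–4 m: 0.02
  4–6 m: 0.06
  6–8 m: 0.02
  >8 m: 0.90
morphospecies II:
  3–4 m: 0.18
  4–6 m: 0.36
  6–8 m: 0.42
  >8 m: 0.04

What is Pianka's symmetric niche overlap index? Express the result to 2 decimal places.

0.13

Σ p₁ᵢp₂ᵢ = 0.0036 + 0.0216 + 0.0084 + 0.0360 = 0.0696
Σp_1ᵢ² = 0.02² + 0.06² + 0.02² + 0.90² = 0.0004 + 0.0036 + 0.0004 + 0.8100 = 0.8144
Σp_2ᵢ² = 0.18² + 0.36² + 0.42² + 0.04² = 0.0324 + 0.1296 + 0.1764 + 0.0016 = 0.3400
O = 0.0696 / √(0.8144 × 0.3400) = 0.0696 / 0.52621 = 0.1323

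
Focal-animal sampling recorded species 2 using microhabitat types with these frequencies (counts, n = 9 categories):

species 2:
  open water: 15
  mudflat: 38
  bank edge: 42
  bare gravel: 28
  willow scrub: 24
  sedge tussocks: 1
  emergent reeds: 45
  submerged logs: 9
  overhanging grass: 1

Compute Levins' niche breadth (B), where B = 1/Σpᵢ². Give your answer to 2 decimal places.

Proportions for species 2 (n=203): 15/203=0.0739, 38/203=0.1872, 42/203=0.2069, 28/203=0.1379, 24/203=0.1182, 1/203=0.0049, 45/203=0.2217, 9/203=0.0443, 1/203=0.0049
Σpᵢ² = 0.0739² + 0.1872² + 0.2069² + 0.1379² + 0.1182² + 0.0049² + 0.2217² + 0.0443² + 0.0049² = 0.005461 + 0.035044 + 0.042808 + 0.019016 + 0.013971 + 0.000024 + 0.049151 + 0.001962 + 0.000024 = 0.167461
B = 1 / 0.167461 = 5.9715

5.97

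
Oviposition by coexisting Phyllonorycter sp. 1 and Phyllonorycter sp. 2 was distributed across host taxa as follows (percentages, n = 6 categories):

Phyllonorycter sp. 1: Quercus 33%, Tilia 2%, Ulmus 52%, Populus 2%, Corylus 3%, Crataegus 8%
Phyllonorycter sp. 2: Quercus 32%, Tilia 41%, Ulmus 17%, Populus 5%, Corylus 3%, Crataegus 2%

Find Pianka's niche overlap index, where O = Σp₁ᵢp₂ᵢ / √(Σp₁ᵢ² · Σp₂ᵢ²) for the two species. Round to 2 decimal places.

0.60

Convert percentages to proportions (divide by 100).
Σ p₁ᵢp₂ᵢ = 0.1056 + 0.0082 + 0.0884 + 0.0010 + 0.0009 + 0.0016 = 0.2057
Σp_1ᵢ² = 0.33² + 0.02² + 0.52² + 0.02² + 0.03² + 0.08² = 0.1089 + 0.0004 + 0.2704 + 0.0004 + 0.0009 + 0.0064 = 0.3874
Σp_2ᵢ² = 0.32² + 0.41² + 0.17² + 0.05² + 0.03² + 0.02² = 0.1024 + 0.1681 + 0.0289 + 0.0025 + 0.0009 + 0.0004 = 0.3032
O = 0.2057 / √(0.3874 × 0.3032) = 0.2057 / 0.34272 = 0.6002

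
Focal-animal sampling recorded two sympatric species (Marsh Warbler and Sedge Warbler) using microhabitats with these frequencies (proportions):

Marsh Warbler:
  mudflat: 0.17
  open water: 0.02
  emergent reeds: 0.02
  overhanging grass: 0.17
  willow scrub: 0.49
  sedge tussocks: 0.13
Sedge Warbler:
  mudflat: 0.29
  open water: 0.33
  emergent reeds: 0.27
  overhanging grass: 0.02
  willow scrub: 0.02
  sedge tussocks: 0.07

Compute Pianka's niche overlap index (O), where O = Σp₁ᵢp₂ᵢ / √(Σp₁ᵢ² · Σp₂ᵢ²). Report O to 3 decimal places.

Σ p₁ᵢp₂ᵢ = 0.0493 + 0.0066 + 0.0054 + 0.0034 + 0.0098 + 0.0091 = 0.0836
Σp_1ᵢ² = 0.17² + 0.02² + 0.02² + 0.17² + 0.49² + 0.13² = 0.0289 + 0.0004 + 0.0004 + 0.0289 + 0.2401 + 0.0169 = 0.3156
Σp_2ᵢ² = 0.29² + 0.33² + 0.27² + 0.02² + 0.02² + 0.07² = 0.0841 + 0.1089 + 0.0729 + 0.0004 + 0.0004 + 0.0049 = 0.2716
O = 0.0836 / √(0.3156 × 0.2716) = 0.0836 / 0.292775 = 0.28554

0.286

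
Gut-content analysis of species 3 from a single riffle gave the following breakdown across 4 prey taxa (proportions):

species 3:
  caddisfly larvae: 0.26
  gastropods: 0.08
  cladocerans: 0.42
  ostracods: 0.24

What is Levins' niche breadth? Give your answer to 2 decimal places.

Σpᵢ² = 0.26² + 0.08² + 0.42² + 0.24² = 0.0676 + 0.0064 + 0.1764 + 0.0576 = 0.3080
B = 1 / 0.3080 = 3.2468

3.25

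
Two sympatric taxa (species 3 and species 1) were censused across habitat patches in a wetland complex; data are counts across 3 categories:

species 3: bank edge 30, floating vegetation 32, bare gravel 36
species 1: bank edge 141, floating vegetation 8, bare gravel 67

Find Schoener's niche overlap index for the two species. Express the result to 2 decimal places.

0.65

Proportions for species 3 (n=98): 30/98=0.3061, 32/98=0.3265, 36/98=0.3673
Proportions for species 1 (n=216): 141/216=0.6528, 8/216=0.0370, 67/216=0.3102
Σ|p₁ᵢ − p₂ᵢ| = 0.3467 + 0.2895 + 0.0571 = 0.6933
D = 1 − ½ × 0.6933 = 1 − 0.34665 = 0.65335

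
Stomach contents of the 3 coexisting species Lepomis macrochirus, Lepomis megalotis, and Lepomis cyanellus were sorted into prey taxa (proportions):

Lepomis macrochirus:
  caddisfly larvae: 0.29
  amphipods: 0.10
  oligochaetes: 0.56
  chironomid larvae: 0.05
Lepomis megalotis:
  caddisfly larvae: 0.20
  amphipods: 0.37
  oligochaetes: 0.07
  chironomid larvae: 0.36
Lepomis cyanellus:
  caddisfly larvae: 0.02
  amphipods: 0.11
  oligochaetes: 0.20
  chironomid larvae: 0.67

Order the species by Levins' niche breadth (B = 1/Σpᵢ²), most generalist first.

Lepomis megalotis > Lepomis macrochirus > Lepomis cyanellus

Σp_macrᵢ² = 0.29² + 0.10² + 0.56² + 0.05² = 0.0841 + 0.0100 + 0.3136 + 0.0025 = 0.4102
B_macr = 1 / 0.4102 = 2.4378
Σp_megaᵢ² = 0.20² + 0.37² + 0.07² + 0.36² = 0.0400 + 0.1369 + 0.0049 + 0.1296 = 0.3114
B_mega = 1 / 0.3114 = 3.2113
Σp_cyanᵢ² = 0.02² + 0.11² + 0.20² + 0.67² = 0.0004 + 0.0121 + 0.0400 + 0.4489 = 0.5014
B_cyan = 1 / 0.5014 = 1.9944
Ranking by B (broadest → narrowest): Lepomis megalotis (3.21) > Lepomis macrochirus (2.44) > Lepomis cyanellus (1.99)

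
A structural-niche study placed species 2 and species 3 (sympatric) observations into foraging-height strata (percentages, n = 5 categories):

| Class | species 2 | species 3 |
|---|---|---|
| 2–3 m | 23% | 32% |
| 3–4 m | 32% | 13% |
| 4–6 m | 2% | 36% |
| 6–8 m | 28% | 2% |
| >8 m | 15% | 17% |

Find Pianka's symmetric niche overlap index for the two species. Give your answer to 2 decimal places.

Convert percentages to proportions (divide by 100).
Σ p₁ᵢp₂ᵢ = 0.0736 + 0.0416 + 0.0072 + 0.0056 + 0.0255 = 0.1535
Σp_1ᵢ² = 0.23² + 0.32² + 0.02² + 0.28² + 0.15² = 0.0529 + 0.1024 + 0.0004 + 0.0784 + 0.0225 = 0.2566
Σp_2ᵢ² = 0.32² + 0.13² + 0.36² + 0.02² + 0.17² = 0.1024 + 0.0169 + 0.1296 + 0.0004 + 0.0289 = 0.2782
O = 0.1535 / √(0.2566 × 0.2782) = 0.1535 / 0.26718 = 0.5745

0.57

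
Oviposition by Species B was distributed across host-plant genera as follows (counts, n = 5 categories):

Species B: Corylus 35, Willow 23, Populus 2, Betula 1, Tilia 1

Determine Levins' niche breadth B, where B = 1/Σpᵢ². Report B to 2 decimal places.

Proportions for Species B (n=62): 35/62=0.5645, 23/62=0.3710, 2/62=0.0323, 1/62=0.0161, 1/62=0.0161
Σpᵢ² = 0.5645² + 0.3710² + 0.0323² + 0.0161² + 0.0161² = 0.318660 + 0.137641 + 0.001043 + 0.000259 + 0.000259 = 0.457862
B = 1 / 0.457862 = 2.1841

2.18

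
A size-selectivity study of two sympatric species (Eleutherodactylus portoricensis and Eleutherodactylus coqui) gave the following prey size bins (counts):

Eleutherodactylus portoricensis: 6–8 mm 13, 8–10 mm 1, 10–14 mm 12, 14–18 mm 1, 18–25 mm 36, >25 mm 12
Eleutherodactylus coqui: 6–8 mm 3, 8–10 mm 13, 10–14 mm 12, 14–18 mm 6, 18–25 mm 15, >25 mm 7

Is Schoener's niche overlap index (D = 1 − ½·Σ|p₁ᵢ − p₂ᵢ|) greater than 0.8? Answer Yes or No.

Proportions for Eleutherodactylus portoricensis (n=75): 13/75=0.1733, 1/75=0.0133, 12/75=0.1600, 1/75=0.0133, 36/75=0.4800, 12/75=0.1600
Proportions for Eleutherodactylus coqui (n=56): 3/56=0.0536, 13/56=0.2321, 12/56=0.2143, 6/56=0.1071, 15/56=0.2679, 7/56=0.1250
Σ|p₁ᵢ − p₂ᵢ| = 0.1197 + 0.2188 + 0.0543 + 0.0938 + 0.2121 + 0.0350 = 0.7337
D = 1 − ½ × 0.7337 = 1 − 0.36685 = 0.63315
D = 0.63315 < 0.8 → No.

No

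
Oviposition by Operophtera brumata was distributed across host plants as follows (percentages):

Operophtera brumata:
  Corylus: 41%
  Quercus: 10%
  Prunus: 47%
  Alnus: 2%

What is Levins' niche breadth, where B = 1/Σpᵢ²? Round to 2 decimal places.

2.50

Convert percentages to proportions (divide by 100).
Σpᵢ² = 0.41² + 0.10² + 0.47² + 0.02² = 0.1681 + 0.0100 + 0.2209 + 0.0004 = 0.3994
B = 1 / 0.3994 = 2.5038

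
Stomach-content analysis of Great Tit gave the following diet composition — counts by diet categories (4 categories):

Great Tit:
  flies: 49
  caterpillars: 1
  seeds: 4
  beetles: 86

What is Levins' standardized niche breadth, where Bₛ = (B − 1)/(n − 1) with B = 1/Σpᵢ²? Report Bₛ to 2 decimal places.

0.33

Proportions for Great Tit (n=140): 49/140=0.3500, 1/140=0.0071, 4/140=0.0286, 86/140=0.6143
Σpᵢ² = 0.3500² + 0.0071² + 0.0286² + 0.6143² = 0.122500 + 0.000050 + 0.000818 + 0.377364 = 0.500732
B = 1 / 0.500732 = 1.9971
Bₛ = (B − 1)/(n − 1) = (1.9971 − 1)/(4 − 1) = 0.9971/3 = 0.3324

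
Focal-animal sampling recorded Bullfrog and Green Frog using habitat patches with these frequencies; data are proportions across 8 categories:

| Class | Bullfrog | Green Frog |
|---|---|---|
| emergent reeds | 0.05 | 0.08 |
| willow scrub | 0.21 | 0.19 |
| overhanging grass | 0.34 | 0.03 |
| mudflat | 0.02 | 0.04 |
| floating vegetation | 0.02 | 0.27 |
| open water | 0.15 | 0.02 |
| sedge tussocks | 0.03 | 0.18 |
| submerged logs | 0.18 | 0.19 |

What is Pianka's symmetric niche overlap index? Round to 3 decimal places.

Σ p₁ᵢp₂ᵢ = 0.0040 + 0.0399 + 0.0102 + 0.0008 + 0.0054 + 0.0030 + 0.0054 + 0.0342 = 0.1029
Σp_1ᵢ² = 0.05² + 0.21² + 0.34² + 0.02² + 0.02² + 0.15² + 0.03² + 0.18² = 0.0025 + 0.0441 + 0.1156 + 0.0004 + 0.0004 + 0.0225 + 0.0009 + 0.0324 = 0.2188
Σp_2ᵢ² = 0.08² + 0.19² + 0.03² + 0.04² + 0.27² + 0.02² + 0.18² + 0.19² = 0.0064 + 0.0361 + 0.0009 + 0.0016 + 0.0729 + 0.0004 + 0.0324 + 0.0361 = 0.1868
O = 0.1029 / √(0.2188 × 0.1868) = 0.1029 / 0.202168 = 0.50898

0.509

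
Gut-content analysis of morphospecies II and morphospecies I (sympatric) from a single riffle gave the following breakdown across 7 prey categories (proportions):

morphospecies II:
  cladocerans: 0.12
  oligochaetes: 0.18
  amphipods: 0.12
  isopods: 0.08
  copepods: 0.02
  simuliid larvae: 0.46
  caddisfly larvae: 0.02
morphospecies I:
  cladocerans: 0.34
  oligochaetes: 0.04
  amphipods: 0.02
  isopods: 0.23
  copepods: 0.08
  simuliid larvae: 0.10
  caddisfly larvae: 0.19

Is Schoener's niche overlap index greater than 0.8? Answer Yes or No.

No

Σ|p₁ᵢ − p₂ᵢ| = 0.22 + 0.14 + 0.10 + 0.15 + 0.06 + 0.36 + 0.17 = 1.20
D = 1 − ½ × 1.20 = 1 − 0.600 = 0.4000
D = 0.4000 < 0.8 → No.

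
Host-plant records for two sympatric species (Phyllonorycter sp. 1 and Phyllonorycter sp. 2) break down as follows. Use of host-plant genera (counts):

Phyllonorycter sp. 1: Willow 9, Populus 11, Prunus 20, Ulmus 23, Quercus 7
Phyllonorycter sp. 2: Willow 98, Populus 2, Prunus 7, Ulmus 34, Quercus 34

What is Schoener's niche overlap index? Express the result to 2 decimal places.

Proportions for Phyllonorycter sp. 1 (n=70): 9/70=0.1286, 11/70=0.1571, 20/70=0.2857, 23/70=0.3286, 7/70=0.1000
Proportions for Phyllonorycter sp. 2 (n=175): 98/175=0.5600, 2/175=0.0114, 7/175=0.0400, 34/175=0.1943, 34/175=0.1943
Σ|p₁ᵢ − p₂ᵢ| = 0.4314 + 0.1457 + 0.2457 + 0.1343 + 0.0943 = 1.0514
D = 1 − ½ × 1.0514 = 1 − 0.52570 = 0.47430

0.47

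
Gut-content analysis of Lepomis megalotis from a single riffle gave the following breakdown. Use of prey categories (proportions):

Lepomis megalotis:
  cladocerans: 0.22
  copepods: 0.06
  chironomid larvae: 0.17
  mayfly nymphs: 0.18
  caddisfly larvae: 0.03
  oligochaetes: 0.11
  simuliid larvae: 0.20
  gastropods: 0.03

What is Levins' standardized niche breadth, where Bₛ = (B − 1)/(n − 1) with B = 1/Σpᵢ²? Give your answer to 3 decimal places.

0.712

Σpᵢ² = 0.22² + 0.06² + 0.17² + 0.18² + 0.03² + 0.11² + 0.20² + 0.03² = 0.0484 + 0.0036 + 0.0289 + 0.0324 + 0.0009 + 0.0121 + 0.0400 + 0.0009 = 0.1672
B = 1 / 0.1672 = 5.98086
Bₛ = (B − 1)/(n − 1) = (5.98086 − 1)/(8 − 1) = 4.98086/7 = 0.71155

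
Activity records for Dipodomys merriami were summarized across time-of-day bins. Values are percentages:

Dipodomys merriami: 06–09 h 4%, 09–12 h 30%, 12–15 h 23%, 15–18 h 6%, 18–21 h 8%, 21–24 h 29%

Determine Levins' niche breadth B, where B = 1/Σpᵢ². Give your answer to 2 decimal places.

4.19

Convert percentages to proportions (divide by 100).
Σpᵢ² = 0.04² + 0.30² + 0.23² + 0.06² + 0.08² + 0.29² = 0.0016 + 0.0900 + 0.0529 + 0.0036 + 0.0064 + 0.0841 = 0.2386
B = 1 / 0.2386 = 4.1911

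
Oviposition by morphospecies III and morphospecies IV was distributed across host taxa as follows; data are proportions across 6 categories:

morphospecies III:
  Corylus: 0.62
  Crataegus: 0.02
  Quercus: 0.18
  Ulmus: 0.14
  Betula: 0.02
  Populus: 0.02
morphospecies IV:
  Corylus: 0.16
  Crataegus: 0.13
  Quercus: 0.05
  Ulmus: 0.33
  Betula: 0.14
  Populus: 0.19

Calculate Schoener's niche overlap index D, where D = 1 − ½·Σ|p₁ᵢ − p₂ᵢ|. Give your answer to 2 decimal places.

Σ|p₁ᵢ − p₂ᵢ| = 0.46 + 0.11 + 0.13 + 0.19 + 0.12 + 0.17 = 1.18
D = 1 − ½ × 1.18 = 1 − 0.590 = 0.4100

0.41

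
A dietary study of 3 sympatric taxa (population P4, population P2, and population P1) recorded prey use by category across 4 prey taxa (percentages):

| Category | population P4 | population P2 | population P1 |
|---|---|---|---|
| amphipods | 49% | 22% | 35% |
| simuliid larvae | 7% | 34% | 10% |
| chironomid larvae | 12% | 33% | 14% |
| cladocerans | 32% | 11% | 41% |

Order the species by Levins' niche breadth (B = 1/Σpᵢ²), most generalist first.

population P2 > population P1 > population P4

Convert percentages to proportions (divide by 100).
Σp_P4ᵢ² = 0.49² + 0.07² + 0.12² + 0.32² = 0.2401 + 0.0049 + 0.0144 + 0.1024 = 0.3618
B_P4 = 1 / 0.3618 = 2.7640
Σp_P2ᵢ² = 0.22² + 0.34² + 0.33² + 0.11² = 0.0484 + 0.1156 + 0.1089 + 0.0121 = 0.2850
B_P2 = 1 / 0.2850 = 3.5088
Σp_P1ᵢ² = 0.35² + 0.10² + 0.14² + 0.41² = 0.1225 + 0.0100 + 0.0196 + 0.1681 = 0.3202
B_P1 = 1 / 0.3202 = 3.1230
Ranking by B (broadest → narrowest): population P2 (3.51) > population P1 (3.12) > population P4 (2.76)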